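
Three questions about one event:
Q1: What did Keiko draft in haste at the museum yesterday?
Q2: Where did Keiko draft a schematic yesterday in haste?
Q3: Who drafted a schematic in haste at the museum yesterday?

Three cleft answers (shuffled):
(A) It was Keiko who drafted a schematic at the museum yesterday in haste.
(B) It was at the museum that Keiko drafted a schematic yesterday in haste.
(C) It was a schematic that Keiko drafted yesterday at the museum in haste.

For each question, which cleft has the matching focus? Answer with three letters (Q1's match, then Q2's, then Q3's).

Q1 asks about the direct object; cleft (C) focuses "a schematic", which is the direct object — so Q1 → C.
Q2 asks about the location; cleft (B) focuses "at the museum", which is the location — so Q2 → B.
Q3 asks about the subject (agent); cleft (A) focuses "Keiko", which is the subject (agent) — so Q3 → A.
Mapping: Q1→C, Q2→B, Q3→A.

CBA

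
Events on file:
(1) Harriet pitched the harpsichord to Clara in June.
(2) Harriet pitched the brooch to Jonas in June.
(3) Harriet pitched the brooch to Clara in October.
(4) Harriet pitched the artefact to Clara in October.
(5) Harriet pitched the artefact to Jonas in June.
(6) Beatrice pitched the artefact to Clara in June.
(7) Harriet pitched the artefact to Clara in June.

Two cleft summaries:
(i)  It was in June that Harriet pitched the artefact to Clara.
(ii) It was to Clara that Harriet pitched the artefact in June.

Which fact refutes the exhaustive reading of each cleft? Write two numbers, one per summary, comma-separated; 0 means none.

(i): focus "in June". Looking for agent = Harriet, thing = the artefact, recipient = Clara with some other setting — fact (4) has in October there. Refuted.
(ii): focus "Clara". Looking for agent = Harriet, thing = the artefact, setting = in June with some other recipient — fact (5) has Jonas there. Refuted.

4, 5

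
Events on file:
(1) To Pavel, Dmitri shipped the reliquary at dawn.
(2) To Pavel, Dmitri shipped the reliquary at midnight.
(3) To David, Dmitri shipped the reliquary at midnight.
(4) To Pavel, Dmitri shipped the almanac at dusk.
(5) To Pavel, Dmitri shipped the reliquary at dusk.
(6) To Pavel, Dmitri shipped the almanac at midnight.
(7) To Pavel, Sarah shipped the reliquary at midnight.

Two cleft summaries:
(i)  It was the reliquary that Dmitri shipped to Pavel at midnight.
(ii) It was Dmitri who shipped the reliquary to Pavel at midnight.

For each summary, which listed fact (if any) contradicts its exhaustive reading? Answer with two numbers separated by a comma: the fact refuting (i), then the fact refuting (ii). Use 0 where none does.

Summary (i) focuses "the reliquary" (the thing); background same agent, recipient, setting (Dmitri / Pavel / at midnight). Fact (6) matches that background with thing = the almanac — refutes (i).
Summary (ii) focuses "Dmitri" (the agent); background same thing, recipient, setting (the reliquary / Pavel / at midnight). Fact (7) matches that background with agent = Sarah — refutes (ii).

6, 7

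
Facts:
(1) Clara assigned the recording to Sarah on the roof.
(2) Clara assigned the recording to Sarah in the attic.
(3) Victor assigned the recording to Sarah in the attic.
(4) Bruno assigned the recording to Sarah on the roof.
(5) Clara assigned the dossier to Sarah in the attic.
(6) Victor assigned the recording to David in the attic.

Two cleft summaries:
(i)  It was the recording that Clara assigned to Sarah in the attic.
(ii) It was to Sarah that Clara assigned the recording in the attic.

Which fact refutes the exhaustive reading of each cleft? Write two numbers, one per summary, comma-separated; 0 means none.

(i): focus "the recording". Looking for Clara as agent and Sarah as recipient and in the attic as setting with some other thing — fact (5) has the dossier there. Refuted.
(ii): focus "Sarah". No fact shares Clara as agent and the recording as thing and in the attic as setting with a different recipient. 0.

5, 0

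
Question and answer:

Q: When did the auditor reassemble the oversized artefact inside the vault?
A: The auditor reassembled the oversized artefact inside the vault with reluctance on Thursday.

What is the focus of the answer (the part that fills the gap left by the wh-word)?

on Thursday

The wh-word "when" asks about the time.
In the answer, "the auditor", "the oversized artefact" and "inside the vault" are given — repeated from the question.
"with reluctance" is also new, but it specifies the manner, which is not what the question asks about — so it is not the focus.
The constituent filling the time gap is "on Thursday"; that is the focus.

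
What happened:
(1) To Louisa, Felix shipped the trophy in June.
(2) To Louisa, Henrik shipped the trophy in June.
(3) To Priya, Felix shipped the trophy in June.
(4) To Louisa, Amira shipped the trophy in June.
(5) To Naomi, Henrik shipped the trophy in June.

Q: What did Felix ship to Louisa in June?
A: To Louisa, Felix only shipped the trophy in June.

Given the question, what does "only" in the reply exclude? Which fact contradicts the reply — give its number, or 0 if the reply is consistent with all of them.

The question "What did ...?" targets the thing, so in the reply the focus falls on "the trophy".
So "only" ranges over things; the rest (Felix as agent and Louisa as recipient and in June as setting) is presupposed.
No fact keeps Felix as agent and Louisa as recipient and in June as setting while changing the thing; every other fact differs on something backgrounded. The reply stands.
(Fact (3) would refute a reading with focus on the recipient — but that is not what the question asks.)

0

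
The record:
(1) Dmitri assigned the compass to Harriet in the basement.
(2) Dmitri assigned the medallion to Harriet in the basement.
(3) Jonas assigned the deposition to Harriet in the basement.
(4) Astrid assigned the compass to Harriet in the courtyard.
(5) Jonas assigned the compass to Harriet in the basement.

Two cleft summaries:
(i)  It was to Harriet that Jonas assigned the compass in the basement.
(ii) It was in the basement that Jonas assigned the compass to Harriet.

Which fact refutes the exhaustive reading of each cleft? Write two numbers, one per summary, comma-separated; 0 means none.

(i): focus "Harriet". No fact shares Jonas as agent and the compass as thing and in the basement as setting with a different recipient. 0.
(ii): focus "in the basement". No fact shares Jonas as agent and the compass as thing and Harriet as recipient with a different setting. 0.

0, 0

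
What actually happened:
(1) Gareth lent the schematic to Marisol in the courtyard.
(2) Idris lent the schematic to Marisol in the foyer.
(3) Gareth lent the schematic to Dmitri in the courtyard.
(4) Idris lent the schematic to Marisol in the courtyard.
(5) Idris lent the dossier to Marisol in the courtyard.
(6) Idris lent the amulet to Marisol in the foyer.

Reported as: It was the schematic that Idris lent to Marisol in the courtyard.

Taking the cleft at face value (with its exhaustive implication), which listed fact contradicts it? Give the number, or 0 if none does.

5

Focus of the cleft: "the schematic" (the thing). Presupposed background: same agent, recipient, setting (Idris / Marisol / in the courtyard).
Exhaustivity: the schematic is the only thing satisfying that background.
But fact (5) also has same agent, recipient, setting (Idris / Marisol / in the courtyard), with thing = the dossier — so the exhaustive reading fails.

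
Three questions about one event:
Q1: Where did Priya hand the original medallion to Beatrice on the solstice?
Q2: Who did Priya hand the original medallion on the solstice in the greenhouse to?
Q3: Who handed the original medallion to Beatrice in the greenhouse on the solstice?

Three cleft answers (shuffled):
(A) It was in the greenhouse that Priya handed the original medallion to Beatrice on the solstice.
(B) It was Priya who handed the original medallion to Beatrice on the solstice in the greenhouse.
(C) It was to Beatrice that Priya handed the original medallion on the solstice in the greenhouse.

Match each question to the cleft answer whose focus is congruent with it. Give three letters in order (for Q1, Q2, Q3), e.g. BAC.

ACB

Q1 asks about the location; cleft (A) focuses "in the greenhouse", which is the location — so Q1 → A.
Q2 asks about the recipient; cleft (C) focuses "to Beatrice", which is the recipient — so Q2 → C.
Q3 asks about the subject (agent); cleft (B) focuses "Priya", which is the subject (agent) — so Q3 → B.
Mapping: Q1→A, Q2→C, Q3→B.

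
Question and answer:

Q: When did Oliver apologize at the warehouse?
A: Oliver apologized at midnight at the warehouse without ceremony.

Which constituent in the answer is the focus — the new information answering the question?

The wh-word "when" asks about the time.
In the answer, "Oliver" and "at the warehouse" are given — repeated from the question.
"without ceremony" is also new, but it specifies the manner, which is not what the question asks about — so it is not the focus.
The constituent filling the time gap is "at midnight"; that is the focus.

at midnight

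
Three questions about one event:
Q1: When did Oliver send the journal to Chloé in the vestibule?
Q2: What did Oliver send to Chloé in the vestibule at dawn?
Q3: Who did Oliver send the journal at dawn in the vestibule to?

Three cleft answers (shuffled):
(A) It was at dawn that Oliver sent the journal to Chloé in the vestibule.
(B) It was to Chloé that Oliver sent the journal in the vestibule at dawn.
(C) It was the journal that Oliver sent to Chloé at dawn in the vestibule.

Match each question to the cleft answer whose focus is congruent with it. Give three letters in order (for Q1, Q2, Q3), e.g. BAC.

ACB

Q1 asks about the time; cleft (A) focuses "at dawn", which is the time — so Q1 → A.
Q2 asks about the direct object; cleft (C) focuses "the journal", which is the direct object — so Q2 → C.
Q3 asks about the recipient; cleft (B) focuses "to Chloé", which is the recipient — so Q3 → B.
Mapping: Q1→A, Q2→C, Q3→B.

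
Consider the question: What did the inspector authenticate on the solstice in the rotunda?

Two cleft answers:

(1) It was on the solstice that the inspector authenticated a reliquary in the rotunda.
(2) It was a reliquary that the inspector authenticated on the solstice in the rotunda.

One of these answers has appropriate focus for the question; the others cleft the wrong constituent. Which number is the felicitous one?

2

The question word "what" targets the direct object.
Option (1) clefts "on the solstice" — the time, not what was asked.
Option (2) clefts "a reliquary" — that matches what the question asks about.
So the congruent reply is (2).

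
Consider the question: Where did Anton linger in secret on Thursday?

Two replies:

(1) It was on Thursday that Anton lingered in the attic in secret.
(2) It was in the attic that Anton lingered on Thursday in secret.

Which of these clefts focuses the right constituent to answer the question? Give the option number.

The question word "where" targets the location.
Option (1) clefts "on Thursday" — the time, not what was asked.
Option (2) clefts "in the attic" — that matches what the question asks about.
So the congruent reply is (2).

2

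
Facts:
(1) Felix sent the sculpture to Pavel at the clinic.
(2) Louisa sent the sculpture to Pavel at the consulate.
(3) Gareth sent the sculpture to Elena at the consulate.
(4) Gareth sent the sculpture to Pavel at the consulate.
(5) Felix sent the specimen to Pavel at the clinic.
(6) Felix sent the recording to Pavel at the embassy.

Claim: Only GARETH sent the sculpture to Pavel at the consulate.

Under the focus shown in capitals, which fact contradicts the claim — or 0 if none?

The capitals mark "Gareth" as focus. So "only" rules out other agents, with the rest (thing = the sculpture, recipient = Pavel, setting = at the consulate) as background.
Fact (2) matches on thing = the sculpture, recipient = Pavel, setting = at the consulate, but has agent = Louisa instead. That refutes the claim.

2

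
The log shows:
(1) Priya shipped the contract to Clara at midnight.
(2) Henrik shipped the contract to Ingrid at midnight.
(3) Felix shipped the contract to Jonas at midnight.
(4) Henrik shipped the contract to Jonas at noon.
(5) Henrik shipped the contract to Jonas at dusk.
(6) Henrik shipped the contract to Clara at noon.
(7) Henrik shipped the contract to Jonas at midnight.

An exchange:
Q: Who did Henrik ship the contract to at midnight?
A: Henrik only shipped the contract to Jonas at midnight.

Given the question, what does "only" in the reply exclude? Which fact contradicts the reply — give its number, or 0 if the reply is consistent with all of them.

2

Answering "Who did ... to ...?" puts focus on the recipient — here, "Jonas".
So "only" ranges over recipients; the rest (agent = Henrik, thing = the contract, setting = at midnight) is presupposed.
Fact (2) keeps agent = Henrik, thing = the contract, setting = at midnight but has recipient = Ingrid; that refutes the reply.
(Fact (4) would refute a reading with focus on the setting — but that is not what the question asks.)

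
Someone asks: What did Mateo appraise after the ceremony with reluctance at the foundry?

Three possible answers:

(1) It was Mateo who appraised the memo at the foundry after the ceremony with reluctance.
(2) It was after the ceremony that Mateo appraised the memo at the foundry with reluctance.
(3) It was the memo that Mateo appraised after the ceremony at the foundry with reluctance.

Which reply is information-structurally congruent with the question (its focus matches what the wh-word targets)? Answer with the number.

The question word "what" targets the direct object.
Option (1) clefts "Mateo" — the subject (agent), not what was asked.
Option (2) clefts "after the ceremony" — the time, not what was asked.
Option (3) clefts "the memo" — that matches what the question asks about.
So the congruent reply is (3).

3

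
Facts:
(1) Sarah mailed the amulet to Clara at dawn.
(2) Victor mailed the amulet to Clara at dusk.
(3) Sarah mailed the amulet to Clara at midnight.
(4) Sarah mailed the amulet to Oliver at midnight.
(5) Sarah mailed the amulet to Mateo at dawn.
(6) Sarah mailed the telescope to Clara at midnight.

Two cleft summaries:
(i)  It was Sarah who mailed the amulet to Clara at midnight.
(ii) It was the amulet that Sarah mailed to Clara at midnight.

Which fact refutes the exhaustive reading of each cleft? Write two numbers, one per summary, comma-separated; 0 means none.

0, 6

(i): focus "Sarah". No fact shares the amulet as thing and Clara as recipient and at midnight as setting with a different agent. 0.
(ii): focus "the amulet". Looking for Sarah as agent and Clara as recipient and at midnight as setting with some other thing — fact (6) has the telescope there. Refuted.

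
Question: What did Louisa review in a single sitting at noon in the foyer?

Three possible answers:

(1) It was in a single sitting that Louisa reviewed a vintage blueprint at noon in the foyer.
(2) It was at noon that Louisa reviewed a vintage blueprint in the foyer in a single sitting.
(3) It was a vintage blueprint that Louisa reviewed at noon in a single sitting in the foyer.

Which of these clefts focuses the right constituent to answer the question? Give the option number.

3

The question word "what" targets the direct object.
Option (1) clefts "in a single sitting" — the manner, not what was asked.
Option (2) clefts "at noon" — the time, not what was asked.
Option (3) clefts "a vintage blueprint" — that matches what the question asks about.
So the congruent reply is (3).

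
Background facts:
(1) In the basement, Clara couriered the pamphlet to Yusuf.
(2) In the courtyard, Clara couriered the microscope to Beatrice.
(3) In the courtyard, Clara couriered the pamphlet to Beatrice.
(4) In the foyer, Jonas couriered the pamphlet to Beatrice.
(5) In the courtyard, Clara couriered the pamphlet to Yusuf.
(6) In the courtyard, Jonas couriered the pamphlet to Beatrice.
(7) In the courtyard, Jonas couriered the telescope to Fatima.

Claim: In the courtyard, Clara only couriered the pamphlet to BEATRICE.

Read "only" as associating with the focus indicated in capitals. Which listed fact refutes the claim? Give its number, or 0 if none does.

The capitals mark "Beatrice" as focus. So "only" rules out other recipients, with the rest (Clara as agent and the pamphlet as thing and in the courtyard as setting) as background.
Fact (5) matches on Clara as agent and the pamphlet as thing and in the courtyard as setting, but has recipient = Yusuf instead. That refutes the claim.

5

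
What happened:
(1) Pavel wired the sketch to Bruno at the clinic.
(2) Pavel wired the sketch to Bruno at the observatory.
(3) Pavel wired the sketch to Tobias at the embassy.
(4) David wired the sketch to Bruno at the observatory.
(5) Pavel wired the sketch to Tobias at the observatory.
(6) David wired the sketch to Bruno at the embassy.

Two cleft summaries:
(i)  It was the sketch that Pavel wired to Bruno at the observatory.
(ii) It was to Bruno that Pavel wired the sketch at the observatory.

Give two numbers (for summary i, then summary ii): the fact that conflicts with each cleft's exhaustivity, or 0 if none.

(i): focus "the sketch". No fact shares same agent, recipient, setting (Pavel / Bruno / at the observatory) with a different thing. 0.
(ii): focus "Bruno". Looking for same agent, thing, setting (Pavel / the sketch / at the observatory) with some other recipient — fact (5) has Tobias there. Refuted.

0, 5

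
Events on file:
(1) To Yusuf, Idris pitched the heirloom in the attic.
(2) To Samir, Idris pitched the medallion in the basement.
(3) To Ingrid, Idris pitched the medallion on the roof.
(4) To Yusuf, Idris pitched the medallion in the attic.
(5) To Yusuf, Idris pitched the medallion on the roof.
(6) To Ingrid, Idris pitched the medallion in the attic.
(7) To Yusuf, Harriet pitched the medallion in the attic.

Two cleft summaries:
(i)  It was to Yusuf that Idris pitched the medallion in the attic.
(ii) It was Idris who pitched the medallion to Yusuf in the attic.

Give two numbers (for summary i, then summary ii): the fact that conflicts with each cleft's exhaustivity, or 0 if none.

6, 7

(i): focus "Yusuf". Looking for Idris as agent and the medallion as thing and in the attic as setting with some other recipient — fact (6) has Ingrid there. Refuted.
(ii): focus "Idris". Looking for the medallion as thing and Yusuf as recipient and in the attic as setting with some other agent — fact (7) has Harriet there. Refuted.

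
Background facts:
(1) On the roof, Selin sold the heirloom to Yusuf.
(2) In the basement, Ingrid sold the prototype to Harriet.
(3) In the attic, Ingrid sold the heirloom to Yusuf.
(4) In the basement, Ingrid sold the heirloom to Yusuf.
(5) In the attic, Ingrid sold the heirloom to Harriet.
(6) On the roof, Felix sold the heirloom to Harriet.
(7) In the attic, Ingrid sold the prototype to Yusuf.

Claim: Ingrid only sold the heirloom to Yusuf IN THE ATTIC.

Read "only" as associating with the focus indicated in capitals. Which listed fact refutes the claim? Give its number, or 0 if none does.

4

The capitals mark "in the attic" as focus. So "only" rules out other settings, with the rest (Ingrid as agent and the heirloom as thing and Yusuf as recipient) as background.
Fact (4) shares the background but differs in setting (in the basement) — a counterexample.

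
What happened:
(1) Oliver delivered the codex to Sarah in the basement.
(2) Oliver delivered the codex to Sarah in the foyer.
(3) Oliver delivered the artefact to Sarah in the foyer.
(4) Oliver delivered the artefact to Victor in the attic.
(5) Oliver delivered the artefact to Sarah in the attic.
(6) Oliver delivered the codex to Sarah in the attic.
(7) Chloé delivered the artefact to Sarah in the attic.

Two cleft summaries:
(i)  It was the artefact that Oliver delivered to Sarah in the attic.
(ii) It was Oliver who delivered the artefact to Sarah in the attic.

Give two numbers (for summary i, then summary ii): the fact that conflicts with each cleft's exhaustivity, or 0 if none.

6, 7

Summary (i) focuses "the artefact" (the thing); background Oliver as agent and Sarah as recipient and in the attic as setting. Fact (6) matches that background with thing = the codex — refutes (i).
Summary (ii) focuses "Oliver" (the agent); background the artefact as thing and Sarah as recipient and in the attic as setting. Fact (7) matches that background with agent = Chloé — refutes (ii).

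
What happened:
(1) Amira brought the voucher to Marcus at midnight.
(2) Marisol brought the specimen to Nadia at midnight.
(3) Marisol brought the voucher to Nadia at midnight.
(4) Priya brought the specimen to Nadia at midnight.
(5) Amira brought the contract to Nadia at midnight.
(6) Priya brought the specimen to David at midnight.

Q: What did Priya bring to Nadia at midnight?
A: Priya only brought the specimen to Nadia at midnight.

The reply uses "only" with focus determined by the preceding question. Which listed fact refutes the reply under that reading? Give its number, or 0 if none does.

0

Answering "What did ...?" puts focus on the thing — here, "the specimen".
"Only" then excludes alternative things while the background — agent = Priya, recipient = Nadia, setting = at midnight — is held fixed.
No listed fact shares that background with another thing. Nothing contradicts the reply.
(Fact (6) would refute a reading with focus on the recipient — but that is not what the question asks.)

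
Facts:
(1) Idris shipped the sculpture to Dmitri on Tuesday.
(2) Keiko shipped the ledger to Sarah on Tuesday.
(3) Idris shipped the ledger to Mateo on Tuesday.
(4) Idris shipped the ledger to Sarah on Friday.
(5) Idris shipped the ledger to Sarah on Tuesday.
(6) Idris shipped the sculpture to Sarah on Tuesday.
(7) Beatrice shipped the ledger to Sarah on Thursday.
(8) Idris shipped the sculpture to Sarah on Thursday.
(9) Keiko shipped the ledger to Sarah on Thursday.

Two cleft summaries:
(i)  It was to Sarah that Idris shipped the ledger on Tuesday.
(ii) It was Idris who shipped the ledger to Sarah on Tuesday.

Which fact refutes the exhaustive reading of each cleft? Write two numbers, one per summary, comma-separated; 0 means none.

(i): focus "Sarah". Looking for same agent, thing, setting (Idris / the ledger / on Tuesday) with some other recipient — fact (3) has Mateo there. Refuted.
(ii): focus "Idris". Looking for same thing, recipient, setting (the ledger / Sarah / on Tuesday) with some other agent — fact (2) has Keiko there. Refuted.

3, 2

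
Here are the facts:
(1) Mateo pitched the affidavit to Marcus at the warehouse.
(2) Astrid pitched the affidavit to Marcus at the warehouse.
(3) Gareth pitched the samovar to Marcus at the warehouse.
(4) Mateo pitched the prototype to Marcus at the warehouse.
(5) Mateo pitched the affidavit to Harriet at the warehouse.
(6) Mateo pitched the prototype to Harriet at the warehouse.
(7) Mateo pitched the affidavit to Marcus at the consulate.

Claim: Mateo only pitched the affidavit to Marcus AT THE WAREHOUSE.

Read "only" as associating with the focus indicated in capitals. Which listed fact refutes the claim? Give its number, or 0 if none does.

7

The capitals mark "at the warehouse" as focus. So "only" rules out other settings, with the rest (same agent, thing, recipient (Mateo / the affidavit / Marcus)) as background.
Fact (7) matches on same agent, thing, recipient (Mateo / the affidavit / Marcus), but has setting = at the consulate instead. That refutes the claim.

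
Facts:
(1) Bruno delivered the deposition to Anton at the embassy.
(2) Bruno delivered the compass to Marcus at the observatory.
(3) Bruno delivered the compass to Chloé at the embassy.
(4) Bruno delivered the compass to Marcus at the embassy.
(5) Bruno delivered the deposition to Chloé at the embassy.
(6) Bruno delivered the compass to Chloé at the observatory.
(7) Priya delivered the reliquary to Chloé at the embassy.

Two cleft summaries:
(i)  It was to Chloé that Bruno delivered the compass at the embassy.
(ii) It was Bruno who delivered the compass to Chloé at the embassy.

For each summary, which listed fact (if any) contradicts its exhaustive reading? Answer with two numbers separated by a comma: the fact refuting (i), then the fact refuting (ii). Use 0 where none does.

4, 0

(i): focus "Chloé". Looking for agent = Bruno, thing = the compass, setting = at the embassy with some other recipient — fact (4) has Marcus there. Refuted.
(ii): focus "Bruno". No fact shares thing = the compass, recipient = Chloé, setting = at the embassy with a different agent. 0.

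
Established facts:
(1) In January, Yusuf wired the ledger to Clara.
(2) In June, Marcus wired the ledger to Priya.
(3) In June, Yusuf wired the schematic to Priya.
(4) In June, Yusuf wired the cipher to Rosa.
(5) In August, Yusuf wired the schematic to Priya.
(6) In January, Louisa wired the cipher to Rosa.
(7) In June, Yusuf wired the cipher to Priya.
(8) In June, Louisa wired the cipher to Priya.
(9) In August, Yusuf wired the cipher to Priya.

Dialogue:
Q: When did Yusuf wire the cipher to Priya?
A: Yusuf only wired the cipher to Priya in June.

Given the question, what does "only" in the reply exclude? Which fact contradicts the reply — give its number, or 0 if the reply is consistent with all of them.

Answering "When did ...?" puts focus on the setting — here, "in June".
So "only" ranges over settings; the rest (Yusuf as agent and the cipher as thing and Priya as recipient) is presupposed.
Fact (9) keeps Yusuf as agent and the cipher as thing and Priya as recipient but has setting = in August; that refutes the reply.
(Fact (3) would refute a reading with focus on the thing — but that is not what the question asks.)

9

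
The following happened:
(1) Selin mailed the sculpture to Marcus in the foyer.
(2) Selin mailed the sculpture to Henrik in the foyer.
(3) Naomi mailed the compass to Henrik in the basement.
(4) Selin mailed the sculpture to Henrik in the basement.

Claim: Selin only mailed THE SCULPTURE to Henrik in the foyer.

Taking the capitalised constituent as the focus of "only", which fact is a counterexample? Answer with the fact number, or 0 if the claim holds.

0

The capitals mark "the sculpture" as focus. So "only" rules out other things, with the rest (same agent, recipient, setting (Selin / Henrik / in the foyer)) as background.
Every other fact changes something in the background, not just the thing. Nothing refutes the claim.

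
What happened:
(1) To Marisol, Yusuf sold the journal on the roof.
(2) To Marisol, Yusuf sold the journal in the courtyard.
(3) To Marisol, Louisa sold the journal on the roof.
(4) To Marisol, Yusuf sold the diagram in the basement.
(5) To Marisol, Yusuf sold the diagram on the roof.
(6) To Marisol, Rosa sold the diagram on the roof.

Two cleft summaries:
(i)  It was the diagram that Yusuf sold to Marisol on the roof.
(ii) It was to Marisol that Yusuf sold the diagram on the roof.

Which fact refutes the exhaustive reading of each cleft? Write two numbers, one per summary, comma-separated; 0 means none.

1, 0

(i): focus "the diagram". Looking for agent = Yusuf, recipient = Marisol, setting = on the roof with some other thing — fact (1) has the journal there. Refuted.
(ii): focus "Marisol". No fact shares agent = Yusuf, thing = the diagram, setting = on the roof with a different recipient. 0.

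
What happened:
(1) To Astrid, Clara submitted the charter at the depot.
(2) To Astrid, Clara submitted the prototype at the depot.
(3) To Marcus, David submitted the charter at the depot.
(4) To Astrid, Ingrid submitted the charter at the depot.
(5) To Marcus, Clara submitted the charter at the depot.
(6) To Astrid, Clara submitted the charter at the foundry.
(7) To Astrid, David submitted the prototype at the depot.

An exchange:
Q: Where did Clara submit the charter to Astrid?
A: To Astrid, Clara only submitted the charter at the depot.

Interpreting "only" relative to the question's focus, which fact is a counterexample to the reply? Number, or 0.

6

Answering "Where did ...?" puts focus on the setting — here, "at the depot".
"Only" then excludes alternative settings while the background — same agent, thing, recipient (Clara / the charter / Astrid) — is held fixed.
Fact (6) keeps same agent, thing, recipient (Clara / the charter / Astrid) but has setting = at the foundry; that refutes the reply.
(Fact (2) would refute a reading with focus on the thing — but that is not what the question asks.)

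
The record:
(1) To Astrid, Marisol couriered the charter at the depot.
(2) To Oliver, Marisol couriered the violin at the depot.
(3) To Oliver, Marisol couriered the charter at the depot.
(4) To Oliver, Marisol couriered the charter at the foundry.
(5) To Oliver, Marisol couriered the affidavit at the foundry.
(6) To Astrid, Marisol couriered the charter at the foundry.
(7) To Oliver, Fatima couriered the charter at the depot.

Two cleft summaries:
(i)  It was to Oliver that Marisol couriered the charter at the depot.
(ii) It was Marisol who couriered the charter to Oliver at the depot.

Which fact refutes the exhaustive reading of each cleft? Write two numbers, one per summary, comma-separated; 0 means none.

(i): focus "Oliver". Looking for Marisol as agent and the charter as thing and at the depot as setting with some other recipient — fact (1) has Astrid there. Refuted.
(ii): focus "Marisol". Looking for the charter as thing and Oliver as recipient and at the depot as setting with some other agent — fact (7) has Fatima there. Refuted.

1, 7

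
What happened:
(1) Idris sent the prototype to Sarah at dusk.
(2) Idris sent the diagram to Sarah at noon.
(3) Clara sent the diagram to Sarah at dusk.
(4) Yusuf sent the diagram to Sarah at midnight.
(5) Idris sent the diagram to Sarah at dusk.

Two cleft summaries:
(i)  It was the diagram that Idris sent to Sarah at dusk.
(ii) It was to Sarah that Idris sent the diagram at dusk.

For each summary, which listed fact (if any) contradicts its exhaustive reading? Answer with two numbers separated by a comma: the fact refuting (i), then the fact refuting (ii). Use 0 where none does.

(i): focus "the diagram". Looking for Idris as agent and Sarah as recipient and at dusk as setting with some other thing — fact (1) has the prototype there. Refuted.
(ii): focus "Sarah". No fact shares Idris as agent and the diagram as thing and at dusk as setting with a different recipient. 0.

1, 0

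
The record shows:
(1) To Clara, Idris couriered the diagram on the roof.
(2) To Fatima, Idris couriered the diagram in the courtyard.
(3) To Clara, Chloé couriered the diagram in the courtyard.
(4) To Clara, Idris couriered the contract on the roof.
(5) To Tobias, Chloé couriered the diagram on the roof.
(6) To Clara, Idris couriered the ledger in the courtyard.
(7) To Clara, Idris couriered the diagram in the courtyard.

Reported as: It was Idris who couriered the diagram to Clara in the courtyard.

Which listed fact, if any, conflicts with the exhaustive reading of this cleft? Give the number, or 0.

3

Focus of the cleft: "Idris" (the agent). Presupposed background: same thing, recipient, setting (the diagram / Clara / in the courtyard).
The exhaustive reading says no other agent fits that background.
But fact (3) also has same thing, recipient, setting (the diagram / Clara / in the courtyard), with agent = Chloé — so the exhaustive reading fails.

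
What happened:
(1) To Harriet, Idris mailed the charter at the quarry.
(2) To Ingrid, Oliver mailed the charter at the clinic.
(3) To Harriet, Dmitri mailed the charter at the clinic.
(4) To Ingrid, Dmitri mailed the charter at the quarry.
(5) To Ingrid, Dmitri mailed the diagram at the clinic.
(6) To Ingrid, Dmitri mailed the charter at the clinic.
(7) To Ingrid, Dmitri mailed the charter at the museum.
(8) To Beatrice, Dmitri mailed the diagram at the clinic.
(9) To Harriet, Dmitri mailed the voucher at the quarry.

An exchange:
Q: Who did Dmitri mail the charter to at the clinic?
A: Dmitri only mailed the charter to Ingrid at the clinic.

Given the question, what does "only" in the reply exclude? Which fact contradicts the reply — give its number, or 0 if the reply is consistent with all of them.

The question "Who did ... to ...?" targets the recipient, so in the reply the focus falls on "Ingrid".
So "only" ranges over recipients; the rest (same agent, thing, setting (Dmitri / the charter / at the clinic)) is presupposed.
Fact (3) shares the background with a different recipient (Harriet) — counterexample.
(Fact (4) would refute a reading with focus on the setting — but that is not what the question asks.)

3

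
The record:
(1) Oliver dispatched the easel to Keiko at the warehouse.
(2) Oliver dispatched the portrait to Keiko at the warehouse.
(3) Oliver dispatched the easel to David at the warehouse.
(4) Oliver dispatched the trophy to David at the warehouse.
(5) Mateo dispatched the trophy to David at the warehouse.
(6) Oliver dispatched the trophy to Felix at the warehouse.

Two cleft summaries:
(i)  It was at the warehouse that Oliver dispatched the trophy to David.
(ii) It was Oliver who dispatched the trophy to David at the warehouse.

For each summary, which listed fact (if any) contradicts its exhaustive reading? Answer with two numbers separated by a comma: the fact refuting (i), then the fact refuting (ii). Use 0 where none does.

(i): focus "at the warehouse". No fact shares same agent, thing, recipient (Oliver / the trophy / David) with a different setting. 0.
(ii): focus "Oliver". Looking for same thing, recipient, setting (the trophy / David / at the warehouse) with some other agent — fact (5) has Mateo there. Refuted.

0, 5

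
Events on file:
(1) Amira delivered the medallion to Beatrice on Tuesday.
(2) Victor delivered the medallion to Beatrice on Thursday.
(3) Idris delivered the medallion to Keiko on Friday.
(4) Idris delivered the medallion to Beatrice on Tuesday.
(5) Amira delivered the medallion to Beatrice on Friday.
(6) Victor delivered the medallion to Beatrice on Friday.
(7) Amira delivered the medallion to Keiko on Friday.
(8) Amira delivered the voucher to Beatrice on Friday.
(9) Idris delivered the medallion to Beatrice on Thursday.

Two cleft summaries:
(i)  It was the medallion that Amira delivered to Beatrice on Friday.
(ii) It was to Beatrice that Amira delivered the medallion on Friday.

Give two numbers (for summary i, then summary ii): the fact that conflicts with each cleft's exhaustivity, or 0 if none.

8, 7

Summary (i) focuses "the medallion" (the thing); background agent = Amira, recipient = Beatrice, setting = on Friday. Fact (8) matches that background with thing = the voucher — refutes (i).
Summary (ii) focuses "Beatrice" (the recipient); background agent = Amira, thing = the medallion, setting = on Friday. Fact (7) matches that background with recipient = Keiko — refutes (ii).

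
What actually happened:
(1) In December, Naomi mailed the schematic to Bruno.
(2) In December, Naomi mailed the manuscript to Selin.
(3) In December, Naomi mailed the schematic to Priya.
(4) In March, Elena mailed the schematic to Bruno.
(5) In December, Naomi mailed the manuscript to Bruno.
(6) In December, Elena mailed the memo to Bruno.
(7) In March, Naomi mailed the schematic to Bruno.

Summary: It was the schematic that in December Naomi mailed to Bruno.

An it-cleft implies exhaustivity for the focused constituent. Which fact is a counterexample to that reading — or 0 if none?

The cleft puts "the schematic" in focus and presupposes the open proposition with agent = Naomi, recipient = Bruno, setting = in December.
Exhaustivity: the schematic is the only thing satisfying that background.
Fact (5) shares the background but with thing = the manuscript; exhaustivity is violated.

5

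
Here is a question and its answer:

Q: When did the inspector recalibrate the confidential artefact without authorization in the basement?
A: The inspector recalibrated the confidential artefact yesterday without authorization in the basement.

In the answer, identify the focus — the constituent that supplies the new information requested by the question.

The wh-word "when" asks about the time.
In the answer, "the inspector", "the confidential artefact", "without authorization" and "in the basement" are given — repeated from the question.
The constituent filling the time gap is "yesterday"; that is the focus and would carry nuclear stress.

yesterday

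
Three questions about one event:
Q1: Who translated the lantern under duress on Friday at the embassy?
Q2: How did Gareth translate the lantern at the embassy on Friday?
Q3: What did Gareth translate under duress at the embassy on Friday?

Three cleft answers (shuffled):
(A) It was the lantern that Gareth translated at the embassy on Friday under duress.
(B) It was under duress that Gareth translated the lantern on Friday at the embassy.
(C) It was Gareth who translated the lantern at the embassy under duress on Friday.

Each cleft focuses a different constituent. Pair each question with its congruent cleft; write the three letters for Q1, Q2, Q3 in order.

CBA

Q1 asks about the subject (agent); cleft (C) focuses "Gareth", which is the subject (agent) — so Q1 → C.
Q2 asks about the manner; cleft (B) focuses "under duress", which is the manner — so Q2 → B.
Q3 asks about the direct object; cleft (A) focuses "the lantern", which is the direct object — so Q3 → A.
Mapping: Q1→C, Q2→B, Q3→A.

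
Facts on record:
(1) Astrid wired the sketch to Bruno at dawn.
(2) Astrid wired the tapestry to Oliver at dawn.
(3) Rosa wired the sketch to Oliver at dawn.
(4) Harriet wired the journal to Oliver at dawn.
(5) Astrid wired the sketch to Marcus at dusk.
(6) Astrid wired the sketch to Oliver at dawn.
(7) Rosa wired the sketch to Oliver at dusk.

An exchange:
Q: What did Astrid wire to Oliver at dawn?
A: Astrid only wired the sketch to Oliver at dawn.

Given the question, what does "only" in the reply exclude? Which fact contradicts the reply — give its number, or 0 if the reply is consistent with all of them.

Answering "What did ...?" puts focus on the thing — here, "the sketch".
"Only" then excludes alternative things while the background — Astrid as agent and Oliver as recipient and at dawn as setting — is held fixed.
Fact (2) keeps Astrid as agent and Oliver as recipient and at dawn as setting but has thing = the tapestry; that refutes the reply.
(Fact (1) would refute a reading with focus on the recipient — but that is not what the question asks.)

2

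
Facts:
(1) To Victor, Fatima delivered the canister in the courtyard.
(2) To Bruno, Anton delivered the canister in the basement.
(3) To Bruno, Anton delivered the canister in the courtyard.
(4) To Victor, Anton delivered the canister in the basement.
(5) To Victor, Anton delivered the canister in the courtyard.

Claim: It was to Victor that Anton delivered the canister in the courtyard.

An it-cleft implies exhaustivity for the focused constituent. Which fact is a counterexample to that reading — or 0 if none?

The cleft puts "Victor" in focus and presupposes the open proposition with same agent, thing, setting (Anton / the canister / in the courtyard).
Exhaustivity: Victor is the only recipient satisfying that background.
Fact (3) shares the background but with recipient = Bruno; exhaustivity is violated.

3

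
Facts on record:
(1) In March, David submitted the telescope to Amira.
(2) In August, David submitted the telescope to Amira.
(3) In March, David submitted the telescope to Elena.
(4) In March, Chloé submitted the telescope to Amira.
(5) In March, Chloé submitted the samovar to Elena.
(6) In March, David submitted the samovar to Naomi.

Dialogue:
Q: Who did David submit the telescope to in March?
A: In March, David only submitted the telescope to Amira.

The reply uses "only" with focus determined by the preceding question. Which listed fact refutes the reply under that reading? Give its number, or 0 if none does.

Answering "Who did ... to ...?" puts focus on the recipient — here, "Amira".
"Only" then excludes alternative recipients while the background — David as agent and the telescope as thing and in March as setting — is held fixed.
Fact (3) keeps David as agent and the telescope as thing and in March as setting but has recipient = Elena; that refutes the reply.
(Fact (2) would refute a reading with focus on the setting — but that is not what the question asks.)

3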